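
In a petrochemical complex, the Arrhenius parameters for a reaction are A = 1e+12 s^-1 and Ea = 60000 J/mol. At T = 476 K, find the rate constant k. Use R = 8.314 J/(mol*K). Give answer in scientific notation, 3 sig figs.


k = A * exp(-Ea/(R*T))
k = 1e+12 * exp(-60000 / (8.314 * 476))
k = 1e+12 * exp(-15.161224)
k = 2.60e+05


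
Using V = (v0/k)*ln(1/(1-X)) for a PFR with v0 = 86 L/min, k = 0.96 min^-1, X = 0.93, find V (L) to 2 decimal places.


V = (v0/k) * ln(1/(1-X))
V = (86/0.96) * ln(1/(1-0.93))
V = 89.583333 * ln(14.285714)
V = 89.583333 * 2.65926
V = 238.23 L


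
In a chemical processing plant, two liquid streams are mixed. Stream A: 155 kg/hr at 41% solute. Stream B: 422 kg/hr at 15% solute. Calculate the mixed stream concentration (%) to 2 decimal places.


Mass balance on solute: F1*x1 + F2*x2 = F3*x3
F3 = F1 + F2 = 155 + 422 = 577 kg/hr
x3 = (F1*x1 + F2*x2)/F3
x3 = (155*0.41 + 422*0.15) / 577
x3 = 21.98%


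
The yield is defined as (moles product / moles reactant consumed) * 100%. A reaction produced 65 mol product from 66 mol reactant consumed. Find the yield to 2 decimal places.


Yield = (moles product / moles consumed) * 100%
Yield = (65 / 66) * 100
Yield = 0.9848 * 100
Yield = 98.48%


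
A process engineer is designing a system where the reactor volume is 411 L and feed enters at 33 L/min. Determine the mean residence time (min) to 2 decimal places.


tau = V / v0
tau = 411 / 33
tau = 12.45 min


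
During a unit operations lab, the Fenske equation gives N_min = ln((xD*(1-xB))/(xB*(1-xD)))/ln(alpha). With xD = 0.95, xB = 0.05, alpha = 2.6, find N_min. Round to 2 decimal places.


N_min = ln((xD*(1-xB))/(xB*(1-xD))) / ln(alpha)
Numerator inside ln: 0.9025 / 0.0025 = 361.0
ln(361.0) = 5.888878
ln(alpha) = ln(2.6) = 0.955511
N_min = 5.888878 / 0.955511 = 6.16


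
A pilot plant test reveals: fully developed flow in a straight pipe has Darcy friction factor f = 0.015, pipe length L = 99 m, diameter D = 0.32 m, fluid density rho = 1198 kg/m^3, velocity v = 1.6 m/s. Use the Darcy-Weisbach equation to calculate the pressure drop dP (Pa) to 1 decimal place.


dP = f * (L/D) * (rho*v^2/2)
dP = 0.015 * (99/0.32) * (1198*1.6^2/2)
L/D = 309.375
rho*v^2/2 = 1198*2.56/2 = 1533.44
dP = 0.015 * 309.375 * 1533.44
dP = 7116.1 Pa


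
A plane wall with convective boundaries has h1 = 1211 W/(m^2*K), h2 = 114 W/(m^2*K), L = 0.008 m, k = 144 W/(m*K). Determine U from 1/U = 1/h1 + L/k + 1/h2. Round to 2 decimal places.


1/U = 1/h1 + L/k + 1/h2
1/U = 1/1211 + 0.008/144 + 1/114
1/U = 0.0008257638 + 5.55556e-05 + 0.0087719298
1/U = 0.0096532492
U = 103.59 W/(m^2*K)


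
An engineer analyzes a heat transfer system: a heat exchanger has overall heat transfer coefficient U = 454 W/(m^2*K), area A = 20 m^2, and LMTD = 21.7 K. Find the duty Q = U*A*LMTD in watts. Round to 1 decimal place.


Q = U * A * LMTD
Q = 454 * 20 * 21.7
Q = 197036.0 W


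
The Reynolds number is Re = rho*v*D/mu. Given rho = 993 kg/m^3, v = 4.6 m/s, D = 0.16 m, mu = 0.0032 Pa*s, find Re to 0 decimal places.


Re = rho * v * D / mu
Re = 993 * 4.6 * 0.16 / 0.0032
Re = 730.848 / 0.0032
Re = 228390


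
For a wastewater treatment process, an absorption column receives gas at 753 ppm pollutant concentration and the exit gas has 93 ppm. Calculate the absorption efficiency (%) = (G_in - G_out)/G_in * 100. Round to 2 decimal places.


Efficiency = (G_in - G_out) / G_in * 100%
Efficiency = (753 - 93) / 753 * 100
Efficiency = 660 / 753 * 100
Efficiency = 87.65%


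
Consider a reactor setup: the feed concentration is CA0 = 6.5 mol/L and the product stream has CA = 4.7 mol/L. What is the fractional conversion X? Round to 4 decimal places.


X = (CA0 - CA) / CA0
X = (6.5 - 4.7) / 6.5
X = 1.8 / 6.5
X = 0.2769


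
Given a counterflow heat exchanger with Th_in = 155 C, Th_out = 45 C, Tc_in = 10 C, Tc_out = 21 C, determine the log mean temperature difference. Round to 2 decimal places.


dT1 = Th_in - Tc_out = 155 - 21 = 134
dT2 = Th_out - Tc_in = 45 - 10 = 35
LMTD = (dT1 - dT2) / ln(dT1/dT2)
LMTD = (134 - 35) / ln(134/35)
LMTD = 73.74 K


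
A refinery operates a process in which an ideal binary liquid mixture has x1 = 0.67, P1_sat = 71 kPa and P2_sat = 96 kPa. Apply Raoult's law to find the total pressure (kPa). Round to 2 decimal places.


P = x1*P1_sat + x2*P2_sat
x2 = 1 - x1 = 1 - 0.67 = 0.33
P = 0.67*71 + 0.33*96
P = 47.57 + 31.68
P = 79.25 kPa


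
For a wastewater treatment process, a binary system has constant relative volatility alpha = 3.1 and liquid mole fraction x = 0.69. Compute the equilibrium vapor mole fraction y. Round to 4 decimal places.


y = alpha*x / (1 + (alpha-1)*x)
y = 3.1*0.69 / (1 + (3.1-1)*0.69)
y = 2.139 / (1 + 1.449)
y = 2.139 / 2.449
y = 0.8734


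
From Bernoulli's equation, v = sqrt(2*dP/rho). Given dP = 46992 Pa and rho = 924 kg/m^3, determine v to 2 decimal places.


v = sqrt(2*dP/rho)
v = sqrt(2*46992/924)
v = sqrt(101.714286)
v = 10.09 m/s


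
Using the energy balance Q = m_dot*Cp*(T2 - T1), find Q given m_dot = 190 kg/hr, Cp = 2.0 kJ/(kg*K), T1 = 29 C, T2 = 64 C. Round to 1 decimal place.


Q = m_dot * Cp * (T2 - T1)
Q = 190 * 2.0 * (64 - 29)
Q = 190 * 2.0 * 35
Q = 13300.0 kJ/hr


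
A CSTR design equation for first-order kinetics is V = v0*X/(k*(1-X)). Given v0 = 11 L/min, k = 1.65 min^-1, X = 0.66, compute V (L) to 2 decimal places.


V = v0 * X / (k * (1 - X))
V = 11 * 0.66 / (1.65 * (1 - 0.66))
V = 7.26 / (1.65 * 0.34)
V = 7.26 / 0.561
V = 12.94 L


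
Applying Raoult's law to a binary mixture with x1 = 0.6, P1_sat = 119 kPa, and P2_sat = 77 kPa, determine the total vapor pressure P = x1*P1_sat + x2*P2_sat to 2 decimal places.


P = x1*P1_sat + x2*P2_sat
x2 = 1 - x1 = 1 - 0.6 = 0.4
P = 0.6*119 + 0.4*77
P = 71.4 + 30.8
P = 102.20 kPa


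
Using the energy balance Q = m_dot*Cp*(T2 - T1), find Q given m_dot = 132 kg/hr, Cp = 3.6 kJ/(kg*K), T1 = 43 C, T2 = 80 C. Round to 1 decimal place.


Q = m_dot * Cp * (T2 - T1)
Q = 132 * 3.6 * (80 - 43)
Q = 132 * 3.6 * 37
Q = 17582.4 kJ/hr


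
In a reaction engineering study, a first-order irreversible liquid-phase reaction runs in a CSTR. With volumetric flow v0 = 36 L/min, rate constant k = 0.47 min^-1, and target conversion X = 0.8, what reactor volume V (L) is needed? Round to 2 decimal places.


V = v0 * X / (k * (1 - X))
V = 36 * 0.8 / (0.47 * (1 - 0.8))
V = 28.8 / (0.47 * 0.2)
V = 28.8 / 0.094
V = 306.38 L


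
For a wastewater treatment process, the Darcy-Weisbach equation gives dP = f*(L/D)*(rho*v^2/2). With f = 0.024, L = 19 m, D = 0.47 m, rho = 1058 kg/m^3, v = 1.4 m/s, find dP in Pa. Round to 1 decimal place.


dP = f * (L/D) * (rho*v^2/2)
dP = 0.024 * (19/0.47) * (1058*1.4^2/2)
L/D = 40.42553191
rho*v^2/2 = 1058*1.96/2 = 1036.84
dP = 0.024 * 40.42553191 * 1036.84
dP = 1006.0 Pa


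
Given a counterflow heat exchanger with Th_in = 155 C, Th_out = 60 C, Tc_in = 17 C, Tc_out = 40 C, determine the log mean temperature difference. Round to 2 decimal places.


dT1 = Th_in - Tc_out = 155 - 40 = 115
dT2 = Th_out - Tc_in = 60 - 17 = 43
LMTD = (dT1 - dT2) / ln(dT1/dT2)
LMTD = (115 - 43) / ln(115/43)
LMTD = 73.19 K


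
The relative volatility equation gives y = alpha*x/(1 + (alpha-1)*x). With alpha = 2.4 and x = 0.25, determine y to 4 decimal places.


y = alpha*x / (1 + (alpha-1)*x)
y = 2.4*0.25 / (1 + (2.4-1)*0.25)
y = 0.6 / (1 + 0.35)
y = 0.6 / 1.35
y = 0.4444


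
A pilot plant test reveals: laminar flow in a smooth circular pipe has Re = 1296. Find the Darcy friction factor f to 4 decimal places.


f = 64 / Re
f = 64 / 1296
f = 0.0494


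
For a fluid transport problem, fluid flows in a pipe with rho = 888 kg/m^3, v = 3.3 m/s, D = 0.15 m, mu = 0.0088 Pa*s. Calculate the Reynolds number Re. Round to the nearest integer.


Re = rho * v * D / mu
Re = 888 * 3.3 * 0.15 / 0.0088
Re = 439.56 / 0.0088
Re = 49950


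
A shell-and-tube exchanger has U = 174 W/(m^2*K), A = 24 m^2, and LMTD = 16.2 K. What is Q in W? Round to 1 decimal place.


Q = U * A * LMTD
Q = 174 * 24 * 16.2
Q = 67651.2 W


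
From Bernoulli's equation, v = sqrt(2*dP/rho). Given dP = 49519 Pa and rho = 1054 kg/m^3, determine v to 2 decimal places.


v = sqrt(2*dP/rho)
v = sqrt(2*49519/1054)
v = sqrt(93.963947)
v = 9.69 m/s


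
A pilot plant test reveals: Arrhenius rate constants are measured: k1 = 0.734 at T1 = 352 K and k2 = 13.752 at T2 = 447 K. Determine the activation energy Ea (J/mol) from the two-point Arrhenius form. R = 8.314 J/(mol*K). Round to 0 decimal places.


Ea = R * ln(k2/k1) / (1/T1 - 1/T2)
ln(k2/k1) = ln(13.752/0.734) = 2.9304305
1/T1 - 1/T2 = 1/352 - 1/447 = 0.000603772626
Ea = 8.314 * 2.9304305 / 0.000603772626
Ea = 40352 J/mol


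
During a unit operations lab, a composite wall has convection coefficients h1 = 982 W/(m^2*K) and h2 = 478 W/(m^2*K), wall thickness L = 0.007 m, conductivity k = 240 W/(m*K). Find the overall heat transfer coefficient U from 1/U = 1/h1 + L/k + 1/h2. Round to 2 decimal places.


1/U = 1/h1 + L/k + 1/h2
1/U = 1/982 + 0.007/240 + 1/478
1/U = 0.0010183299 + 2.91667e-05 + 0.0020920502
1/U = 0.0031395468
U = 318.52 W/(m^2*K)


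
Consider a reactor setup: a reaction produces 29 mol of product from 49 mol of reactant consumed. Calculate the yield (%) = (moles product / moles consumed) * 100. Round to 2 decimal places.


Yield = (moles product / moles consumed) * 100%
Yield = (29 / 49) * 100
Yield = 0.5918 * 100
Yield = 59.18%


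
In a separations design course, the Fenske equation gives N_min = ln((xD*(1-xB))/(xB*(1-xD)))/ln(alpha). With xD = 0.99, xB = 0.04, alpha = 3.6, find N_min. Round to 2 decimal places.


N_min = ln((xD*(1-xB))/(xB*(1-xD))) / ln(alpha)
Numerator inside ln: 0.9504 / 0.0004 = 2376.0
ln(2376.0) = 7.773174
ln(alpha) = ln(3.6) = 1.280934
N_min = 7.773174 / 1.280934 = 6.07


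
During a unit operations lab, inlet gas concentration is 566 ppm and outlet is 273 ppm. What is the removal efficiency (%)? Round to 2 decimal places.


Efficiency = (G_in - G_out) / G_in * 100%
Efficiency = (566 - 273) / 566 * 100
Efficiency = 293 / 566 * 100
Efficiency = 51.77%


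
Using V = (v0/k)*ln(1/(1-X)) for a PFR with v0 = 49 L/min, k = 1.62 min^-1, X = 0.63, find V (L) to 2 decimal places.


V = (v0/k) * ln(1/(1-X))
V = (49/1.62) * ln(1/(1-0.63))
V = 30.246914 * ln(2.702703)
V = 30.246914 * 0.994252
V = 30.07 L


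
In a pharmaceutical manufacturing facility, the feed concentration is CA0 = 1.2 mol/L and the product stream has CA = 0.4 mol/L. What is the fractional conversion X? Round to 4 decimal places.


X = (CA0 - CA) / CA0
X = (1.2 - 0.4) / 1.2
X = 0.8 / 1.2
X = 0.6667


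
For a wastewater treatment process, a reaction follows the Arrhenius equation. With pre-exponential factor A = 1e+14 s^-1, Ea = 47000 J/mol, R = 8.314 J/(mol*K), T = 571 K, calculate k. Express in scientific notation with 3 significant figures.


k = A * exp(-Ea/(R*T))
k = 1e+14 * exp(-47000 / (8.314 * 571))
k = 1e+14 * exp(-9.900377)
k = 5.02e+09


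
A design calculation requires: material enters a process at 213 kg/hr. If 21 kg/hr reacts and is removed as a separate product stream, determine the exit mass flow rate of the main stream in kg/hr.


Steady-state mass balance on the main outlet: F_out = F_in - F_removed
F_out = 213 - 21
F_out = 192 kg/hr


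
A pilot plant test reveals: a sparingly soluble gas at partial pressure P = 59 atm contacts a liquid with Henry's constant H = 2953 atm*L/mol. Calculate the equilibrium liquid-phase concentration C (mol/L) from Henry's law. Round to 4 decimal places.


C = P / H
C = 59 / 2953
C = 0.0200 mol/L


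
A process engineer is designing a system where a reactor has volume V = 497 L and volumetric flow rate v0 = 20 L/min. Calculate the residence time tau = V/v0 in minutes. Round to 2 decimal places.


tau = V / v0
tau = 497 / 20
tau = 24.85 min


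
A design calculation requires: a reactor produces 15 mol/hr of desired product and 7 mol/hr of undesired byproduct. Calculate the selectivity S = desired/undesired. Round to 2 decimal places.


S = desired product rate / undesired product rate
S = 15 / 7
S = 2.14


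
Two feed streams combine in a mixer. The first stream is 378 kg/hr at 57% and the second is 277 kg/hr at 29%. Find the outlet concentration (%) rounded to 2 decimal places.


Mass balance on solute: F1*x1 + F2*x2 = F3*x3
F3 = F1 + F2 = 378 + 277 = 655 kg/hr
x3 = (F1*x1 + F2*x2)/F3
x3 = (378*0.57 + 277*0.29) / 655
x3 = 45.16%


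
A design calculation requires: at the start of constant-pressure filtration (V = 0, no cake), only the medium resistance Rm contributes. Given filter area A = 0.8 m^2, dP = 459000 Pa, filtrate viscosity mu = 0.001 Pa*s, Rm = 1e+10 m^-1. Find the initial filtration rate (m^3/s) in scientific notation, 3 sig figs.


rate = A * dP / (mu * Rm)
rate = 0.8 * 459000 / (0.001 * 1e+10)
rate = 367200.0 / 1.000e+07
rate = 3.67e-02 m^3/s


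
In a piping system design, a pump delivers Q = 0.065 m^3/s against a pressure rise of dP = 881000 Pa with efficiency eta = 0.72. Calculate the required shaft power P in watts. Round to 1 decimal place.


P = Q * dP / eta
P = 0.065 * 881000 / 0.72
P = 57265.0 / 0.72
P = 79534.7 W


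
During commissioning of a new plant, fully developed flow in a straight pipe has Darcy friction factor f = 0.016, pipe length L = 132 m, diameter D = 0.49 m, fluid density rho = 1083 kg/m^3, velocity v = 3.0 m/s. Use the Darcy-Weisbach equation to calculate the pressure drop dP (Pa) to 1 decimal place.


dP = f * (L/D) * (rho*v^2/2)
dP = 0.016 * (132/0.49) * (1083*3.0^2/2)
L/D = 269.3877551
rho*v^2/2 = 1083*9.0/2 = 4873.5
dP = 0.016 * 269.3877551 * 4873.5
dP = 21005.8 Pa


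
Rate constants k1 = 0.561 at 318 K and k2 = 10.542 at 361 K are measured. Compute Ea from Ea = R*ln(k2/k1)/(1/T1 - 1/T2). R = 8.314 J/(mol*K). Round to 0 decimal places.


Ea = R * ln(k2/k1) / (1/T1 - 1/T2)
ln(k2/k1) = ln(10.542/0.561) = 2.9334017
1/T1 - 1/T2 = 1/318 - 1/361 = 0.000374570986
Ea = 8.314 * 2.9334017 / 0.000374570986
Ea = 65110 J/mol


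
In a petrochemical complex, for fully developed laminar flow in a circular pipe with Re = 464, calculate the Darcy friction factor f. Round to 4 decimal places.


f = 64 / Re
f = 64 / 464
f = 0.1379


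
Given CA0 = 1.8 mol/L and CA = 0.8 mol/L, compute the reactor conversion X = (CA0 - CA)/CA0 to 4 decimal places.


X = (CA0 - CA) / CA0
X = (1.8 - 0.8) / 1.8
X = 1.0 / 1.8
X = 0.5556


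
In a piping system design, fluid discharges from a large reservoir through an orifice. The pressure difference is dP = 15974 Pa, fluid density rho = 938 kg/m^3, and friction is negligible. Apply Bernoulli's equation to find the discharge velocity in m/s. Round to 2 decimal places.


v = sqrt(2*dP/rho)
v = sqrt(2*15974/938)
v = sqrt(34.059701)
v = 5.84 m/s


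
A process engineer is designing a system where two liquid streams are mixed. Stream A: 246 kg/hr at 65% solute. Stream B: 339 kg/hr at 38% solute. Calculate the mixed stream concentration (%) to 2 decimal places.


Mass balance on solute: F1*x1 + F2*x2 = F3*x3
F3 = F1 + F2 = 246 + 339 = 585 kg/hr
x3 = (F1*x1 + F2*x2)/F3
x3 = (246*0.65 + 339*0.38) / 585
x3 = 49.35%


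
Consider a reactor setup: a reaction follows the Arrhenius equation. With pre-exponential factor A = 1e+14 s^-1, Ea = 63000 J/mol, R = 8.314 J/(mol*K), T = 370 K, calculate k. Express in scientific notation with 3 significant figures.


k = A * exp(-Ea/(R*T))
k = 1e+14 * exp(-63000 / (8.314 * 370))
k = 1e+14 * exp(-20.479946)
k = 1.28e+05


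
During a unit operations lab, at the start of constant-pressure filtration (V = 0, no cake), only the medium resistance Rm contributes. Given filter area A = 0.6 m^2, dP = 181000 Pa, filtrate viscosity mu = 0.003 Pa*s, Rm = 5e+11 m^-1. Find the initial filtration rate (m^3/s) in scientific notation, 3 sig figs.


rate = A * dP / (mu * Rm)
rate = 0.6 * 181000 / (0.003 * 5e+11)
rate = 108600.0 / 1.500e+09
rate = 7.24e-05 m^3/s


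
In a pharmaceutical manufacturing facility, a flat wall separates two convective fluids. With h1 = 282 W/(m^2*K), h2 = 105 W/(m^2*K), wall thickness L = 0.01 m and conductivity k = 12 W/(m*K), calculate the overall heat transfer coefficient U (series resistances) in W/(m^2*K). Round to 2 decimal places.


1/U = 1/h1 + L/k + 1/h2
1/U = 1/282 + 0.01/12 + 1/105
1/U = 0.0035460993 + 0.0008333333 + 0.0095238095
1/U = 0.0139032421
U = 71.93 W/(m^2*K)


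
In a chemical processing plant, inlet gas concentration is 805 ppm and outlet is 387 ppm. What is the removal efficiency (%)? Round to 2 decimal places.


Efficiency = (G_in - G_out) / G_in * 100%
Efficiency = (805 - 387) / 805 * 100
Efficiency = 418 / 805 * 100
Efficiency = 51.93%


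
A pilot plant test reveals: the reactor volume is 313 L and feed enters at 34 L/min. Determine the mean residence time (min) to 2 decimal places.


tau = V / v0
tau = 313 / 34
tau = 9.21 min


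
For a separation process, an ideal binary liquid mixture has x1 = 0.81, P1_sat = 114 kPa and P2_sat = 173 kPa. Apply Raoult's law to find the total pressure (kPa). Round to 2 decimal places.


P = x1*P1_sat + x2*P2_sat
x2 = 1 - x1 = 1 - 0.81 = 0.19
P = 0.81*114 + 0.19*173
P = 92.34 + 32.87
P = 125.21 kPa


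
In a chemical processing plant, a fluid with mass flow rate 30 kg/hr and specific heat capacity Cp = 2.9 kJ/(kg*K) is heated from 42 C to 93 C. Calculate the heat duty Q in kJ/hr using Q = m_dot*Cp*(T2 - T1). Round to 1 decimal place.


Q = m_dot * Cp * (T2 - T1)
Q = 30 * 2.9 * (93 - 42)
Q = 30 * 2.9 * 51
Q = 4437.0 kJ/hr


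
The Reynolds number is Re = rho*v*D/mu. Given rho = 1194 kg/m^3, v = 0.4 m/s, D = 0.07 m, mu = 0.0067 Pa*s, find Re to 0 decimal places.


Re = rho * v * D / mu
Re = 1194 * 0.4 * 0.07 / 0.0067
Re = 33.432 / 0.0067
Re = 4990


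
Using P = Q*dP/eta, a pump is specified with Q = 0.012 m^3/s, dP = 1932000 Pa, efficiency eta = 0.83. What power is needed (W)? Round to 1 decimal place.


P = Q * dP / eta
P = 0.012 * 1932000 / 0.83
P = 23184.0 / 0.83
P = 27932.5 W


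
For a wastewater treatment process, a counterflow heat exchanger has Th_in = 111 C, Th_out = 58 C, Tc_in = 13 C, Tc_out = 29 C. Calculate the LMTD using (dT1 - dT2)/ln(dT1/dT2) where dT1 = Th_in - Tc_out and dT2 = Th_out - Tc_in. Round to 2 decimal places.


dT1 = Th_in - Tc_out = 111 - 29 = 82
dT2 = Th_out - Tc_in = 58 - 13 = 45
LMTD = (dT1 - dT2) / ln(dT1/dT2)
LMTD = (82 - 45) / ln(82/45)
LMTD = 61.66 K


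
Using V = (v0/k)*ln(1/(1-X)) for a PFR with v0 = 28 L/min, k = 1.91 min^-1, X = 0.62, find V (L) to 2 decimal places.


V = (v0/k) * ln(1/(1-X))
V = (28/1.91) * ln(1/(1-0.62))
V = 14.659686 * ln(2.631579)
V = 14.659686 * 0.967584
V = 14.18 L


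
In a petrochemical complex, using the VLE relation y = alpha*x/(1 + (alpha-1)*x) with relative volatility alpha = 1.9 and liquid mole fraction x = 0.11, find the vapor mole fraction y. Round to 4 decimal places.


y = alpha*x / (1 + (alpha-1)*x)
y = 1.9*0.11 / (1 + (1.9-1)*0.11)
y = 0.209 / (1 + 0.099)
y = 0.209 / 1.099
y = 0.1902


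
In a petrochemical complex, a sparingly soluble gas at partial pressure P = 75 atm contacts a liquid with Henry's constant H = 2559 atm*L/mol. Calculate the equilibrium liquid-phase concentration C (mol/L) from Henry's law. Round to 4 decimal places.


C = P / H
C = 75 / 2559
C = 0.0293 mol/L


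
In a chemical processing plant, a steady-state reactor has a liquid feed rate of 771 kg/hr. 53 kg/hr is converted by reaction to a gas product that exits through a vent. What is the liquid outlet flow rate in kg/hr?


Steady-state mass balance on the main outlet: F_out = F_in - F_removed
F_out = 771 - 53
F_out = 718 kg/hr


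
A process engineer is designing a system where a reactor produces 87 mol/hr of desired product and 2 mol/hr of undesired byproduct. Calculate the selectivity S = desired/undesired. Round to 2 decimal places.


S = desired product rate / undesired product rate
S = 87 / 2
S = 43.50


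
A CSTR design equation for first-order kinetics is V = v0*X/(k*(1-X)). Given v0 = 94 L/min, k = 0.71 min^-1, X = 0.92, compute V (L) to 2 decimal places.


V = v0 * X / (k * (1 - X))
V = 94 * 0.92 / (0.71 * (1 - 0.92))
V = 86.48 / (0.71 * 0.08)
V = 86.48 / 0.0568
V = 1522.54 L


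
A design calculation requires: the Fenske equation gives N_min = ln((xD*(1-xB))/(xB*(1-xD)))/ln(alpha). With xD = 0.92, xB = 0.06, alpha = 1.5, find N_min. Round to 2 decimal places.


N_min = ln((xD*(1-xB))/(xB*(1-xD))) / ln(alpha)
Numerator inside ln: 0.8648 / 0.0048 = 180.166667
ln(180.166667) = 5.193882
ln(alpha) = ln(1.5) = 0.405465
N_min = 5.193882 / 0.405465 = 12.81


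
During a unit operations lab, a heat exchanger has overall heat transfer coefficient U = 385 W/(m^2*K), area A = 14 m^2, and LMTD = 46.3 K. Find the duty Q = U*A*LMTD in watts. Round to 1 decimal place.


Q = U * A * LMTD
Q = 385 * 14 * 46.3
Q = 249557.0 W


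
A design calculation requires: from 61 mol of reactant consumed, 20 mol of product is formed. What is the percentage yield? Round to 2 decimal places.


Yield = (moles product / moles consumed) * 100%
Yield = (20 / 61) * 100
Yield = 0.3279 * 100
Yield = 32.79%


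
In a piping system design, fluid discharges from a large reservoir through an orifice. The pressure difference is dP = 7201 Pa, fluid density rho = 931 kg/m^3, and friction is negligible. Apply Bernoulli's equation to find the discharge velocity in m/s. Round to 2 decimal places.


v = sqrt(2*dP/rho)
v = sqrt(2*7201/931)
v = sqrt(15.469388)
v = 3.93 m/s


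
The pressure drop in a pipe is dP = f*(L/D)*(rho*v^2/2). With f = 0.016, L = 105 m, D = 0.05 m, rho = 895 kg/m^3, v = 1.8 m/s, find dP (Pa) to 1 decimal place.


dP = f * (L/D) * (rho*v^2/2)
dP = 0.016 * (105/0.05) * (895*1.8^2/2)
L/D = 2100.0
rho*v^2/2 = 895*3.24/2 = 1449.9
dP = 0.016 * 2100.0 * 1449.9
dP = 48716.6 Pa


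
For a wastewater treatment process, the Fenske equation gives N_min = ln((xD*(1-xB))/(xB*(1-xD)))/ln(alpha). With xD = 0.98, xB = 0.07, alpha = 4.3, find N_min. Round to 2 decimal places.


N_min = ln((xD*(1-xB))/(xB*(1-xD))) / ln(alpha)
Numerator inside ln: 0.9114 / 0.0014 = 651.0
ln(651.0) = 6.47851
ln(alpha) = ln(4.3) = 1.458615
N_min = 6.47851 / 1.458615 = 4.44


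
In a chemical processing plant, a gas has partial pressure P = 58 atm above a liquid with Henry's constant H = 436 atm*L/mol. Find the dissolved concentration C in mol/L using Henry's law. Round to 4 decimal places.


C = P / H
C = 58 / 436
C = 0.1330 mol/L


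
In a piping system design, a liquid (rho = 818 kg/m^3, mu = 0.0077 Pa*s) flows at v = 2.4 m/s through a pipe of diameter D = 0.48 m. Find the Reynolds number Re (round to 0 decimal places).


Re = rho * v * D / mu
Re = 818 * 2.4 * 0.48 / 0.0077
Re = 942.336 / 0.0077
Re = 122381


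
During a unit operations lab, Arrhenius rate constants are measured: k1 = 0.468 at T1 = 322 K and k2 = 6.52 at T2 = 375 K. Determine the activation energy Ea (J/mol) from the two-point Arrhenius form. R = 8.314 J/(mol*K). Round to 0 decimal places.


Ea = R * ln(k2/k1) / (1/T1 - 1/T2)
ln(k2/k1) = ln(6.52/0.468) = 2.6341614
1/T1 - 1/T2 = 1/322 - 1/375 = 0.000438923395
Ea = 8.314 * 2.6341614 / 0.000438923395
Ea = 49896 J/mol


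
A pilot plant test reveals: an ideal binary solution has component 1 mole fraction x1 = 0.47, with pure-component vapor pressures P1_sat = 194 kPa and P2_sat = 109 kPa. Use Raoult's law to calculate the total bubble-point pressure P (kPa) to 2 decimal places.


P = x1*P1_sat + x2*P2_sat
x2 = 1 - x1 = 1 - 0.47 = 0.53
P = 0.47*194 + 0.53*109
P = 91.18 + 57.77
P = 148.95 kPa


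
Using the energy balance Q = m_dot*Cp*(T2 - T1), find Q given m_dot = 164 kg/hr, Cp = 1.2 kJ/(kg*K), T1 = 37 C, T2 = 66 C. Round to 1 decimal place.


Q = m_dot * Cp * (T2 - T1)
Q = 164 * 1.2 * (66 - 37)
Q = 164 * 1.2 * 29
Q = 5707.2 kJ/hr


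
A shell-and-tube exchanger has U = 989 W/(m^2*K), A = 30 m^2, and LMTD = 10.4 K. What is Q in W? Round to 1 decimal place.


Q = U * A * LMTD
Q = 989 * 30 * 10.4
Q = 308568.0 W


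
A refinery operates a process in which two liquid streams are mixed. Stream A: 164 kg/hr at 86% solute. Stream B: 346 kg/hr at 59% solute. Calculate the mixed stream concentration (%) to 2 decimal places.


Mass balance on solute: F1*x1 + F2*x2 = F3*x3
F3 = F1 + F2 = 164 + 346 = 510 kg/hr
x3 = (F1*x1 + F2*x2)/F3
x3 = (164*0.86 + 346*0.59) / 510
x3 = 67.68%


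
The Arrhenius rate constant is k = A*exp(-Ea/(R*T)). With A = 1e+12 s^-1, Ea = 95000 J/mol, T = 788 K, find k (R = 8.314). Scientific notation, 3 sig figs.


k = A * exp(-Ea/(R*T))
k = 1e+12 * exp(-95000 / (8.314 * 788))
k = 1e+12 * exp(-14.500647)
k = 5.04e+05


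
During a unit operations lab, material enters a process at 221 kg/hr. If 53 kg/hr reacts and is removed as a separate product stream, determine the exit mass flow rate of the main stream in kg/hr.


Steady-state mass balance on the main outlet: F_out = F_in - F_removed
F_out = 221 - 53
F_out = 168 kg/hr


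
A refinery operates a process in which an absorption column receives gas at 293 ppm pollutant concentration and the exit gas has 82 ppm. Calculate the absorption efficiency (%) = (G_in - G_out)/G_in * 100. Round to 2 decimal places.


Efficiency = (G_in - G_out) / G_in * 100%
Efficiency = (293 - 82) / 293 * 100
Efficiency = 211 / 293 * 100
Efficiency = 72.01%


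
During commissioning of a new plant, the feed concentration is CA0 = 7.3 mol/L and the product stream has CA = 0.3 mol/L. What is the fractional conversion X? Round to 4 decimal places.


X = (CA0 - CA) / CA0
X = (7.3 - 0.3) / 7.3
X = 7.0 / 7.3
X = 0.9589


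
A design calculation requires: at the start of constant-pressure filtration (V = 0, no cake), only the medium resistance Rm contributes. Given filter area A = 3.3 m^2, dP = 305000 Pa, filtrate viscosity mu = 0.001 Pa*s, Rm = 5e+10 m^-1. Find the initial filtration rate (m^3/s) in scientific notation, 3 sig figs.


rate = A * dP / (mu * Rm)
rate = 3.3 * 305000 / (0.001 * 5e+10)
rate = 1006500.0 / 5.000e+07
rate = 2.01e-02 m^3/s


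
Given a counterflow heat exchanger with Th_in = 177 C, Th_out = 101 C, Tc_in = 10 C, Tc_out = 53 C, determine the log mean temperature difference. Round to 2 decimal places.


dT1 = Th_in - Tc_out = 177 - 53 = 124
dT2 = Th_out - Tc_in = 101 - 10 = 91
LMTD = (dT1 - dT2) / ln(dT1/dT2)
LMTD = (124 - 91) / ln(124/91)
LMTD = 106.65 K


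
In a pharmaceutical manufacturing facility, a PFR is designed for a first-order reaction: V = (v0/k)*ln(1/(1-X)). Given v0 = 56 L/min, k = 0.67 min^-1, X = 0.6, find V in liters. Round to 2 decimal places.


V = (v0/k) * ln(1/(1-X))
V = (56/0.67) * ln(1/(1-0.6))
V = 83.58209 * ln(2.5)
V = 83.58209 * 0.916291
V = 76.59 L


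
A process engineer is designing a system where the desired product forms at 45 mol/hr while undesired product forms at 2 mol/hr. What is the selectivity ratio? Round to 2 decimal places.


S = desired product rate / undesired product rate
S = 45 / 2
S = 22.50


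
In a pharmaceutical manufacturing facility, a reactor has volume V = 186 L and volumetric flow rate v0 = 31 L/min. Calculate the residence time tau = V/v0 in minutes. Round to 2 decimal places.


tau = V / v0
tau = 186 / 31
tau = 6.00 min


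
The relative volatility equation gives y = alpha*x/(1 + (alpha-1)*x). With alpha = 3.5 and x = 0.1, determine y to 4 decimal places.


y = alpha*x / (1 + (alpha-1)*x)
y = 3.5*0.1 / (1 + (3.5-1)*0.1)
y = 0.35 / (1 + 0.25)
y = 0.35 / 1.25
y = 0.2800


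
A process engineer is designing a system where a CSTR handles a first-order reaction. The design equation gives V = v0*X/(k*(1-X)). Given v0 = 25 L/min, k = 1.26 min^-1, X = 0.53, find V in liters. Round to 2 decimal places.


V = v0 * X / (k * (1 - X))
V = 25 * 0.53 / (1.26 * (1 - 0.53))
V = 13.25 / (1.26 * 0.47)
V = 13.25 / 0.5922
V = 22.37 L


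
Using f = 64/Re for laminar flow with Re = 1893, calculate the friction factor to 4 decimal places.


f = 64 / Re
f = 64 / 1893
f = 0.0338


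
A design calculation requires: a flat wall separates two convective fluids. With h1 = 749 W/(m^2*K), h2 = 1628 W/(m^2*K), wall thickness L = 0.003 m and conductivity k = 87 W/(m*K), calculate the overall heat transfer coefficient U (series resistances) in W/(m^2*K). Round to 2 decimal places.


1/U = 1/h1 + L/k + 1/h2
1/U = 1/749 + 0.003/87 + 1/1628
1/U = 0.0013351135 + 3.44828e-05 + 0.0006142506
1/U = 0.0019838469
U = 504.07 W/(m^2*K)


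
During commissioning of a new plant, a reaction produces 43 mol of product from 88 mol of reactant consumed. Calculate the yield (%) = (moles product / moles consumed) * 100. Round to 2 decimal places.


Yield = (moles product / moles consumed) * 100%
Yield = (43 / 88) * 100
Yield = 0.4886 * 100
Yield = 48.86%


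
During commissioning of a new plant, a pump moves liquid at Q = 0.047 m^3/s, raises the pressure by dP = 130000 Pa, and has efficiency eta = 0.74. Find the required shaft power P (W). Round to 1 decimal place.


P = Q * dP / eta
P = 0.047 * 130000 / 0.74
P = 6110.0 / 0.74
P = 8256.8 W


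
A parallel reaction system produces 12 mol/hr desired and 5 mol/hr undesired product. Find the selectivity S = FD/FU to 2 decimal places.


S = desired product rate / undesired product rate
S = 12 / 5
S = 2.40


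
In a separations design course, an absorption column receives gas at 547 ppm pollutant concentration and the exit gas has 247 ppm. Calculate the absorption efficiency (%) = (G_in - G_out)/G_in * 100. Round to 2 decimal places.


Efficiency = (G_in - G_out) / G_in * 100%
Efficiency = (547 - 247) / 547 * 100
Efficiency = 300 / 547 * 100
Efficiency = 54.84%


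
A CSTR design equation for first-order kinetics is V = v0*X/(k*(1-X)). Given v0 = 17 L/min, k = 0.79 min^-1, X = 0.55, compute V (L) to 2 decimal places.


V = v0 * X / (k * (1 - X))
V = 17 * 0.55 / (0.79 * (1 - 0.55))
V = 9.35 / (0.79 * 0.45)
V = 9.35 / 0.3555
V = 26.30 L


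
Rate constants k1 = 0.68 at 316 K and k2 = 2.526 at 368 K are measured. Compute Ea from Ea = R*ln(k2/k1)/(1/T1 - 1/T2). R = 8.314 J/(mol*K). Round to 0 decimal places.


Ea = R * ln(k2/k1) / (1/T1 - 1/T2)
ln(k2/k1) = ln(2.526/0.68) = 1.3122995
1/T1 - 1/T2 = 1/316 - 1/368 = 0.000447165658
Ea = 8.314 * 1.3122995 / 0.000447165658
Ea = 24399 J/mol


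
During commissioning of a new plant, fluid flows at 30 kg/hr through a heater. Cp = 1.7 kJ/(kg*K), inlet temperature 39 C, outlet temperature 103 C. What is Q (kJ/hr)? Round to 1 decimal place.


Q = m_dot * Cp * (T2 - T1)
Q = 30 * 1.7 * (103 - 39)
Q = 30 * 1.7 * 64
Q = 3264.0 kJ/hr


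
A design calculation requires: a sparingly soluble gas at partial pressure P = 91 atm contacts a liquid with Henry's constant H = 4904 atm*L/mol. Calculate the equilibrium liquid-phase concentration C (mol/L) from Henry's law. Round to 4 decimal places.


C = P / H
C = 91 / 4904
C = 0.0186 mol/L


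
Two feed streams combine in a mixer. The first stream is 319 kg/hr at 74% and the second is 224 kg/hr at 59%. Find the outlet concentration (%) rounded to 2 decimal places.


Mass balance on solute: F1*x1 + F2*x2 = F3*x3
F3 = F1 + F2 = 319 + 224 = 543 kg/hr
x3 = (F1*x1 + F2*x2)/F3
x3 = (319*0.74 + 224*0.59) / 543
x3 = 67.81%


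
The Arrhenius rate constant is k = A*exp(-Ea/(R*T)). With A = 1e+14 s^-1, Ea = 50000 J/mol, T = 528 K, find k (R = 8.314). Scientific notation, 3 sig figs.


k = A * exp(-Ea/(R*T))
k = 1e+14 * exp(-50000 / (8.314 * 528))
k = 1e+14 * exp(-11.390061)
k = 1.13e+09


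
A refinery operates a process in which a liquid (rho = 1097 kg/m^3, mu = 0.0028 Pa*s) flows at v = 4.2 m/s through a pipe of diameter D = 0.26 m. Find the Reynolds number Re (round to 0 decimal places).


Re = rho * v * D / mu
Re = 1097 * 4.2 * 0.26 / 0.0028
Re = 1197.924 / 0.0028
Re = 427830


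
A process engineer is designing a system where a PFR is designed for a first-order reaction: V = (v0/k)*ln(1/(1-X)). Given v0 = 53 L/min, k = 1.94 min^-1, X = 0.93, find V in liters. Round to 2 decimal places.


V = (v0/k) * ln(1/(1-X))
V = (53/1.94) * ln(1/(1-0.93))
V = 27.319588 * ln(14.285714)
V = 27.319588 * 2.65926
V = 72.65 L


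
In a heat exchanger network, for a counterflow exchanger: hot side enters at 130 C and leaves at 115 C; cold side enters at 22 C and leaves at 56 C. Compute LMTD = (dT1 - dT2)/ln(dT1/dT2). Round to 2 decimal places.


dT1 = Th_in - Tc_out = 130 - 56 = 74
dT2 = Th_out - Tc_in = 115 - 22 = 93
LMTD = (dT1 - dT2) / ln(dT1/dT2)
LMTD = (74 - 93) / ln(74/93)
LMTD = 83.14 K


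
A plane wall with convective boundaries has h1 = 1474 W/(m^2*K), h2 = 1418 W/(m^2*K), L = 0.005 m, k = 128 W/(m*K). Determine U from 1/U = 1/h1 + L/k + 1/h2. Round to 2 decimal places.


1/U = 1/h1 + L/k + 1/h2
1/U = 1/1474 + 0.005/128 + 1/1418
1/U = 0.0006784261 + 3.90625e-05 + 0.0007052186
1/U = 0.0014227072
U = 702.89 W/(m^2*K)


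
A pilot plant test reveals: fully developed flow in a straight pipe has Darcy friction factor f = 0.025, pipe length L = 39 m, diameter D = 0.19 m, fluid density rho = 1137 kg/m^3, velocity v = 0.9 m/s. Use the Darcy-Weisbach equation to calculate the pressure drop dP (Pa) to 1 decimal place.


dP = f * (L/D) * (rho*v^2/2)
dP = 0.025 * (39/0.19) * (1137*0.9^2/2)
L/D = 205.26315789
rho*v^2/2 = 1137*0.81/2 = 460.485
dP = 0.025 * 205.26315789 * 460.485
dP = 2363.0 Pa


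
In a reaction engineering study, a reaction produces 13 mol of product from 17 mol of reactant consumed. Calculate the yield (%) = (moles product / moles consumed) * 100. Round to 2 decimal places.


Yield = (moles product / moles consumed) * 100%
Yield = (13 / 17) * 100
Yield = 0.7647 * 100
Yield = 76.47%


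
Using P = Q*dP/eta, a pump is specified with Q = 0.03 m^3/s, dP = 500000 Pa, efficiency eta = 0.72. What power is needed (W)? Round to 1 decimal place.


P = Q * dP / eta
P = 0.03 * 500000 / 0.72
P = 15000.0 / 0.72
P = 20833.3 W


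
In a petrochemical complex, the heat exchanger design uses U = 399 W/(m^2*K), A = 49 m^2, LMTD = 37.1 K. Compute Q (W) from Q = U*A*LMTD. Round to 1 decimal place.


Q = U * A * LMTD
Q = 399 * 49 * 37.1
Q = 725342.1 W


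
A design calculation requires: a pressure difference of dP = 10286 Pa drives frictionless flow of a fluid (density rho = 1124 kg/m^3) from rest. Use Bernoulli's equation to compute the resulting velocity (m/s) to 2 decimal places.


v = sqrt(2*dP/rho)
v = sqrt(2*10286/1124)
v = sqrt(18.302491)
v = 4.28 m/s


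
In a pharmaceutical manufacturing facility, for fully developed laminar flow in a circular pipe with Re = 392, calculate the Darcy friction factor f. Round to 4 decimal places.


f = 64 / Re
f = 64 / 392
f = 0.1633


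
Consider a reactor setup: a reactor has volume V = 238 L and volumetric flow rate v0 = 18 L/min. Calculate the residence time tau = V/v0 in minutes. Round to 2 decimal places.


tau = V / v0
tau = 238 / 18
tau = 13.22 min


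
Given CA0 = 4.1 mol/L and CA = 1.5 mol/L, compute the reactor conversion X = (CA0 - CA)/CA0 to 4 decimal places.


X = (CA0 - CA) / CA0
X = (4.1 - 1.5) / 4.1
X = 2.6 / 4.1
X = 0.6341


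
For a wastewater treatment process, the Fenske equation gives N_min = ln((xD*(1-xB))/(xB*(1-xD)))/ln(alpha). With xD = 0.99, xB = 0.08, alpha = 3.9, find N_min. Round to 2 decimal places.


N_min = ln((xD*(1-xB))/(xB*(1-xD))) / ln(alpha)
Numerator inside ln: 0.9108 / 0.0008 = 1138.5
ln(1138.5) = 7.037467
ln(alpha) = ln(3.9) = 1.360977
N_min = 7.037467 / 1.360977 = 5.17


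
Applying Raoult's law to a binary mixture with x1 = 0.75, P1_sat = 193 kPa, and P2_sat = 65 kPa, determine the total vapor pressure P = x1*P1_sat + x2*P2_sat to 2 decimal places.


P = x1*P1_sat + x2*P2_sat
x2 = 1 - x1 = 1 - 0.75 = 0.25
P = 0.75*193 + 0.25*65
P = 144.75 + 16.25
P = 161.00 kPa


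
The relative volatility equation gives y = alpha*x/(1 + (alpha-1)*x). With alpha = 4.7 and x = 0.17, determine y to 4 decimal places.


y = alpha*x / (1 + (alpha-1)*x)
y = 4.7*0.17 / (1 + (4.7-1)*0.17)
y = 0.799 / (1 + 0.629)
y = 0.799 / 1.629
y = 0.4905


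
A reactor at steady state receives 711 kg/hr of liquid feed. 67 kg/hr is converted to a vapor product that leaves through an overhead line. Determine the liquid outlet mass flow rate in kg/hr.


Steady-state mass balance on the main outlet: F_out = F_in - F_removed
F_out = 711 - 67
F_out = 644 kg/hr


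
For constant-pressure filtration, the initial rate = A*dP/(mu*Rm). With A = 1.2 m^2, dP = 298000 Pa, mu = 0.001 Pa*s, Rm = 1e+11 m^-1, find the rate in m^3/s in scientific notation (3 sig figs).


rate = A * dP / (mu * Rm)
rate = 1.2 * 298000 / (0.001 * 1e+11)
rate = 357600.0 / 1.000e+08
rate = 3.58e-03 m^3/s


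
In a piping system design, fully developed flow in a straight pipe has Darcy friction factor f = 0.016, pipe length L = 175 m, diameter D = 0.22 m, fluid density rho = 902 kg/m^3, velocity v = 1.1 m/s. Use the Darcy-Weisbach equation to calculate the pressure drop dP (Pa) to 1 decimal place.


dP = f * (L/D) * (rho*v^2/2)
dP = 0.016 * (175/0.22) * (902*1.1^2/2)
L/D = 795.45454545
rho*v^2/2 = 902*1.21/2 = 545.71
dP = 0.016 * 795.45454545 * 545.71
dP = 6945.4 Pa


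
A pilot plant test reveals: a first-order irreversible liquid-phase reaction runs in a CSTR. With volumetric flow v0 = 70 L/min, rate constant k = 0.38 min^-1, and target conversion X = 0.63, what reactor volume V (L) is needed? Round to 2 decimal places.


V = v0 * X / (k * (1 - X))
V = 70 * 0.63 / (0.38 * (1 - 0.63))
V = 44.1 / (0.38 * 0.37)
V = 44.1 / 0.1406
V = 313.66 L


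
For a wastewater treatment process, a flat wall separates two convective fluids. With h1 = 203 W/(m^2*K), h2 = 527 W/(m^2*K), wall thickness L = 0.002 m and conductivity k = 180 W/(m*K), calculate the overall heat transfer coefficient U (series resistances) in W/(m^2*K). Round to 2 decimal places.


1/U = 1/h1 + L/k + 1/h2
1/U = 1/203 + 0.002/180 + 1/527
1/U = 0.0049261084 + 1.11111e-05 + 0.0018975332
1/U = 0.0068347527
U = 146.31 W/(m^2*K)


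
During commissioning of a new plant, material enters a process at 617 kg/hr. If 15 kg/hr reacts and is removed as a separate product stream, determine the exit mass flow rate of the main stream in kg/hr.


Steady-state mass balance on the main outlet: F_out = F_in - F_removed
F_out = 617 - 15
F_out = 602 kg/hr


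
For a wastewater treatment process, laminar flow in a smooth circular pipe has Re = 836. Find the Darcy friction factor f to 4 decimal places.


f = 64 / Re
f = 64 / 836
f = 0.0766


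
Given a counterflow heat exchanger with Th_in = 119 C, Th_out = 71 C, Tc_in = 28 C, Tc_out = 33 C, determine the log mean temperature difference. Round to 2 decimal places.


dT1 = Th_in - Tc_out = 119 - 33 = 86
dT2 = Th_out - Tc_in = 71 - 28 = 43
LMTD = (dT1 - dT2) / ln(dT1/dT2)
LMTD = (86 - 43) / ln(86/43)
LMTD = 62.04 K


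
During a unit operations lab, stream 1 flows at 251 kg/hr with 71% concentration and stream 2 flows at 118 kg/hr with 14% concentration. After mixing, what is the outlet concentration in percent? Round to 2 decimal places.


Mass balance on solute: F1*x1 + F2*x2 = F3*x3
F3 = F1 + F2 = 251 + 118 = 369 kg/hr
x3 = (F1*x1 + F2*x2)/F3
x3 = (251*0.71 + 118*0.14) / 369
x3 = 52.77%


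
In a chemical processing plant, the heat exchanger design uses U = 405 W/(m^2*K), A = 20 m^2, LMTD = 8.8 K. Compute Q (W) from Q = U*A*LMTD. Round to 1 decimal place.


Q = U * A * LMTD
Q = 405 * 20 * 8.8
Q = 71280.0 W


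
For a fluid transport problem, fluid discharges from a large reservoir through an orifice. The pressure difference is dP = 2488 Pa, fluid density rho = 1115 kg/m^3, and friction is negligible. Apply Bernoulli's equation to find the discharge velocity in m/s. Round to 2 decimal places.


v = sqrt(2*dP/rho)
v = sqrt(2*2488/1115)
v = sqrt(4.46278)
v = 2.11 m/s
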